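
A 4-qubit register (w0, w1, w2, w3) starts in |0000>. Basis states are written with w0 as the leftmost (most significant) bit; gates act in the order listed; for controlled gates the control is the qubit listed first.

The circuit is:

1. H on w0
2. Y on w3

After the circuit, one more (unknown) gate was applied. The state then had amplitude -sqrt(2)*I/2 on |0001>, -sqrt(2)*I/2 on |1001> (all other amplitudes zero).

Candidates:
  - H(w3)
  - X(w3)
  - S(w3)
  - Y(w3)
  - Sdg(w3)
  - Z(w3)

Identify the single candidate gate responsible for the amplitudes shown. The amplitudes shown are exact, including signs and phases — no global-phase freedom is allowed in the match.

The applied gate was Z(w3).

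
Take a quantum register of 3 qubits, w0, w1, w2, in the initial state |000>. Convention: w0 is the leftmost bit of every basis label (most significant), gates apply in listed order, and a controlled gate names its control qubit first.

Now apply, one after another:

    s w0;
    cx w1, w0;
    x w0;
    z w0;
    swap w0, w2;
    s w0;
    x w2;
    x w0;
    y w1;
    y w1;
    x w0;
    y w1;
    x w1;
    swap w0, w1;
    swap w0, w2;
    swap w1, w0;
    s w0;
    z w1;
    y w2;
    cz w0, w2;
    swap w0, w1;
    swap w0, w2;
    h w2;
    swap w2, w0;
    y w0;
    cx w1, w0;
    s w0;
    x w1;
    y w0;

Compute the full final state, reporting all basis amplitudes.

After the circuit, the state carries amplitude sqrt(2)*I/2 on |011>, sqrt(2)/2 on |111>, and 0 on every other basis state.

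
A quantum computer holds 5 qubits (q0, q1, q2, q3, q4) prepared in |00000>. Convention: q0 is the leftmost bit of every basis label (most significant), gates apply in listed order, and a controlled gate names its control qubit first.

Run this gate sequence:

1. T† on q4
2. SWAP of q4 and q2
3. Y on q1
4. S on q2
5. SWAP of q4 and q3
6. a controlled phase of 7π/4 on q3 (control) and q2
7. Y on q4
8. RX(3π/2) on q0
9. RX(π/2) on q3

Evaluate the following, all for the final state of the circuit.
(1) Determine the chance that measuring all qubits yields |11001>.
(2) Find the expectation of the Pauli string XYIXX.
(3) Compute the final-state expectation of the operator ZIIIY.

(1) A full measurement returns |11001> with probability 1/4.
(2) The expectation value of XYIXX is 0.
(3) The expectation value of ZIIIY is 0.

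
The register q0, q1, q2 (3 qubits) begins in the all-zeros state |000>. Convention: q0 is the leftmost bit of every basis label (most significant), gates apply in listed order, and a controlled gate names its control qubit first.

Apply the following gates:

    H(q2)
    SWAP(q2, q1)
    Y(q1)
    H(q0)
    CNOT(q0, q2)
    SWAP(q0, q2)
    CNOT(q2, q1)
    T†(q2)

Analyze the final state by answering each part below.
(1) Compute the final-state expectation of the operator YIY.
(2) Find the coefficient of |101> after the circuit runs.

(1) The expectation value of YIY is sqrt(2)/2.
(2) The amplitude on |101> is exp(I*pi/4)/2.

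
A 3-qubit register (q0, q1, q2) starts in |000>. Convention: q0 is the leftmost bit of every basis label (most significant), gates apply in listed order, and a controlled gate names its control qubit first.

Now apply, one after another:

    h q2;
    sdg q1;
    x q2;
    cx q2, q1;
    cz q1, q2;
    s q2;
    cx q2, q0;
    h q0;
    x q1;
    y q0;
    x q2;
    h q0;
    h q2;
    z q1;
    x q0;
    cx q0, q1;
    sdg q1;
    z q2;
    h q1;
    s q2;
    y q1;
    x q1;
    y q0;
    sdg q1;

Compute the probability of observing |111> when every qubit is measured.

The probability of measuring |111> is 1/8.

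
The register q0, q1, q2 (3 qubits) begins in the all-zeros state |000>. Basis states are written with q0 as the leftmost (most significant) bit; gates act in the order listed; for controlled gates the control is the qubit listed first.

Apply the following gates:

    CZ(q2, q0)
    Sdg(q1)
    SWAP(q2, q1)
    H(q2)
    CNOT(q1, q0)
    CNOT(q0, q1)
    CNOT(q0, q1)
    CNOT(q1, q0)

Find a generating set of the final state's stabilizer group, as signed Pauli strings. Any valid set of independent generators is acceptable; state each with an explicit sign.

One valid set of independent stabilizer generators is +IIX, +ZII, +IZI (any independent generating set of the same group is equally correct). Key observation: steps 5-8 multiply out to the identity, so the circuit reduces to the remaining gates.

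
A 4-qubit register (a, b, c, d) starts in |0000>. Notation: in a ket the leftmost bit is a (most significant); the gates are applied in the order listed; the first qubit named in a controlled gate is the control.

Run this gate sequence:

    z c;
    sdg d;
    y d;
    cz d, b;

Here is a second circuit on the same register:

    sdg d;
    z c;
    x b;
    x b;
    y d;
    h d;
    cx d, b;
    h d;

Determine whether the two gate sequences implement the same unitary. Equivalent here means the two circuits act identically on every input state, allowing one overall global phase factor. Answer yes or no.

No, they are not equivalent — no single phase factor reconciles the two unitaries.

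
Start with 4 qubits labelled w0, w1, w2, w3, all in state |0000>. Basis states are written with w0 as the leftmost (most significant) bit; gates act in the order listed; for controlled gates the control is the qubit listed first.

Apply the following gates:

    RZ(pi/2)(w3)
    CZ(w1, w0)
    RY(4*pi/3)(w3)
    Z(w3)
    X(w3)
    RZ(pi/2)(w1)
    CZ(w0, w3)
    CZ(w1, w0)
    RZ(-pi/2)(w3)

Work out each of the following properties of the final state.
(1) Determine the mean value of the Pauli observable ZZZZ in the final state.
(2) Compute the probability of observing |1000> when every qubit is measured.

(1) The expectation value of ZZZZ is 1/2.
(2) The probability of measuring |1000> is 0.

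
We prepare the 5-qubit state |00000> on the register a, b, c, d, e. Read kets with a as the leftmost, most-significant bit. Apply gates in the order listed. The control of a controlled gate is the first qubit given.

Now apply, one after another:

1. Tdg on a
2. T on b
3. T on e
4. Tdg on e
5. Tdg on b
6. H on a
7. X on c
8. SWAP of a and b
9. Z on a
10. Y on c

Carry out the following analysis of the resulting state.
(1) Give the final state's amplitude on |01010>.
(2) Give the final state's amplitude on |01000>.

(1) The amplitude on |01010> is 0.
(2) The amplitude on |01000> is -sqrt(2)*I/2.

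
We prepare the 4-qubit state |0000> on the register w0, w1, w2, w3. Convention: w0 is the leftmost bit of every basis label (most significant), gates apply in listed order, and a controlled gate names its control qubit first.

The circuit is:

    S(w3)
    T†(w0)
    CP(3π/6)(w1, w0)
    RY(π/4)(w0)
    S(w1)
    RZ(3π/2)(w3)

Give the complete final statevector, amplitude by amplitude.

The resulting statevector has amplitude -sqrt(sqrt(2) + 2)*exp(I*pi/4)/2 on |0000>, -sqrt(2 - sqrt(2))*exp(I*pi/4)/2 on |1000>, and 0 on every other basis state.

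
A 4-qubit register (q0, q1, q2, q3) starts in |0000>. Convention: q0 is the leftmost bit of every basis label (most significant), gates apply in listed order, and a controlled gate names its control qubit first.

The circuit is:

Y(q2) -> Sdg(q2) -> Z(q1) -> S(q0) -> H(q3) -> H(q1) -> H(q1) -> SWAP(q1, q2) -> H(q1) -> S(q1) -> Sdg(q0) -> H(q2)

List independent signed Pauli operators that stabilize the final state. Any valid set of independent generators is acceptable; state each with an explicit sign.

The stabilizer group can be generated by -IYII, +IIXI, +IIIX, +ZIII, among other valid generating sets. Key observation: the block from step 6 through step 7 cancels to the identity and can be dropped.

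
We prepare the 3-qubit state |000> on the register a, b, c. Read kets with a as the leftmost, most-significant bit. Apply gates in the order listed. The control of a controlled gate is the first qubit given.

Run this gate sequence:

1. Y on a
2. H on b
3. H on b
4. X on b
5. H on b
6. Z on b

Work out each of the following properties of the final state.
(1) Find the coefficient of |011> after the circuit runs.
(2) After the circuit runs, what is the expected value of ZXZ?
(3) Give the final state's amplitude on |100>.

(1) |011> carries amplitude 0 in the final state. Key observation: steps 3-6 multiply out to the identity, so the circuit reduces to the remaining gates.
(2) In the final state, ZXZ has expectation -1.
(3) |100> carries amplitude sqrt(2)*I/2 in the final state.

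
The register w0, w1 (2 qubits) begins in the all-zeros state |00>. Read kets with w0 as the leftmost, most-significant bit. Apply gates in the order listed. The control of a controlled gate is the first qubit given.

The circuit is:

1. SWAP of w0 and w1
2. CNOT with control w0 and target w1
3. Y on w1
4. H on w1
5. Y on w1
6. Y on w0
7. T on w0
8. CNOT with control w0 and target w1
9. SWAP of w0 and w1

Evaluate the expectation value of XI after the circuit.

The observable XI averages to 1.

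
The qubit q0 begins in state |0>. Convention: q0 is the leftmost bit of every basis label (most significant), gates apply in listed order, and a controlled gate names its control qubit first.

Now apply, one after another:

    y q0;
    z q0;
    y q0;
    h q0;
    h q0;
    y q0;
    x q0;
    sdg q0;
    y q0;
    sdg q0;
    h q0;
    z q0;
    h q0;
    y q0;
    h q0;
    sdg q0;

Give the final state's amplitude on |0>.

The final state's coefficient on |0> equals sqrt(2)/2.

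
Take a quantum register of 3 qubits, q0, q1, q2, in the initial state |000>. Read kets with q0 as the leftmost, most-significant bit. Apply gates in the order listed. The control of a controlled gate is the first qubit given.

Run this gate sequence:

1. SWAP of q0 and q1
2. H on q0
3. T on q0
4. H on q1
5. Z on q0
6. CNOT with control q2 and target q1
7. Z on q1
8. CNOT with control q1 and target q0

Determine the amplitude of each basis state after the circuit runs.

After the circuit, the state carries amplitude 1/2 on |000>, 0 on |001>, exp(I*pi/4)/2 on |010>, 0 on |011>, -exp(I*pi/4)/2 on |100>, 0 on |101>, -1/2 on |110>, 0 on |111>.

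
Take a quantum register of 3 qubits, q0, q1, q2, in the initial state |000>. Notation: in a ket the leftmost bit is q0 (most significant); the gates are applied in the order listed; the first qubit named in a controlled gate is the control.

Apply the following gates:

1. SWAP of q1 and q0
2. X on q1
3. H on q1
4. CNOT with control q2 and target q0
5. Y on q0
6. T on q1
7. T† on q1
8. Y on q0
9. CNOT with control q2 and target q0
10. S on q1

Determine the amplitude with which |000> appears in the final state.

The amplitude on |000> is sqrt(2)/2.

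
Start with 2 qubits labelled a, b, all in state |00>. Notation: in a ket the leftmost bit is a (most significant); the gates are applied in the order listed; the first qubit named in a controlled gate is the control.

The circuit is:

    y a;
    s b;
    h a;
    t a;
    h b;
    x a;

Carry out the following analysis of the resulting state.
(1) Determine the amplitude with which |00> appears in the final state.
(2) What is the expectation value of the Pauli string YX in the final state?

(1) The amplitude on |00> is -exp(3*I*pi/4)/2.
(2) In the final state, YX has expectation sqrt(2)/2.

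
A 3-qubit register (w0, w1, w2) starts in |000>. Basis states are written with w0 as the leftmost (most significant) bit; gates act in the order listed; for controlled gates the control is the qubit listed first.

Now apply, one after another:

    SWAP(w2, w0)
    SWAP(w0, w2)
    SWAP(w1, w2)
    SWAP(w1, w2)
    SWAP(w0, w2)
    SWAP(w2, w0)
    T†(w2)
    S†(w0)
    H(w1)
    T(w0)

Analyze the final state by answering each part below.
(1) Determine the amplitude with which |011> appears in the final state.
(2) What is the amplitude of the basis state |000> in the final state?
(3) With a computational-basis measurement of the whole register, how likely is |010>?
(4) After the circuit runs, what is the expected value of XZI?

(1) The amplitude on |011> is 0. Key observation: gates 1-6 undo each other exactly, leaving only the rest of the circuit to track.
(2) The final state's coefficient on |000> equals sqrt(2)/2.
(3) A full measurement returns |010> with probability 1/2.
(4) The observable XZI averages to 0.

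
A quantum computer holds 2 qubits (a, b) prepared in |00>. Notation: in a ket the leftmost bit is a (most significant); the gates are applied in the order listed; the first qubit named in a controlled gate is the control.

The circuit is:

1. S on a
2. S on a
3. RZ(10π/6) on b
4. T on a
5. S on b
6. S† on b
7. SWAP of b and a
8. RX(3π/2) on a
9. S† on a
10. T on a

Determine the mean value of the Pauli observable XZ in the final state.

In the final state, XZ has expectation sqrt(2)/2. Key observation: the block from step 5 through step 6 cancels to the identity and can be dropped.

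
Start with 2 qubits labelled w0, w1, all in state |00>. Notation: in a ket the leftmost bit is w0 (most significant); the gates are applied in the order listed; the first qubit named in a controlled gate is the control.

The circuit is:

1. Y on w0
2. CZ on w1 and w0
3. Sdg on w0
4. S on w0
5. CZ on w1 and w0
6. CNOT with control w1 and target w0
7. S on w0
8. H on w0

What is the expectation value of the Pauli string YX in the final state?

In the final state, YX has expectation 0. Key observation: gates 2-5 undo each other exactly, leaving only the rest of the circuit to track.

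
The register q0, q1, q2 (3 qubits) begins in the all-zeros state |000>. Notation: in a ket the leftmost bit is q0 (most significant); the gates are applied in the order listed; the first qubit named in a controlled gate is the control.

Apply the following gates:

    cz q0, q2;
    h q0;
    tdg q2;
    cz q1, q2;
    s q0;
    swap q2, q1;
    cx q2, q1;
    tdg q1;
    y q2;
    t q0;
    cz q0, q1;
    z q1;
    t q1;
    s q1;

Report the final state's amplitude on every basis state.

The resulting statevector has amplitude sqrt(2)*I/2 on |001>, -sqrt(2)*exp(I*pi/4)/2 on |101>, and 0 on every other basis state.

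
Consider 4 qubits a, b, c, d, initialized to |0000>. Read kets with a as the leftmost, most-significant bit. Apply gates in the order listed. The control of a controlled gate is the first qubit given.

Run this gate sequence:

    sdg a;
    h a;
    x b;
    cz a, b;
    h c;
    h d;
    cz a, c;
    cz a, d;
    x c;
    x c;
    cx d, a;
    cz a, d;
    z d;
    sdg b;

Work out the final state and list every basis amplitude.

The final amplitudes are 0 on |0000>, 0 on |0001>, 0 on |0010>, 0 on |0011>, -sqrt(2)*I/4 on |0100>, sqrt(2)*I/4 on |0101>, -sqrt(2)*I/4 on |0110>, -sqrt(2)*I/4 on |0111>, 0 on |1000>, 0 on |1001>, 0 on |1010>, 0 on |1011>, sqrt(2)*I/4 on |1100>, -sqrt(2)*I/4 on |1101>, -sqrt(2)*I/4 on |1110>, -sqrt(2)*I/4 on |1111>. Key observation: steps 9-10 multiply out to the identity, so the circuit reduces to the remaining gates.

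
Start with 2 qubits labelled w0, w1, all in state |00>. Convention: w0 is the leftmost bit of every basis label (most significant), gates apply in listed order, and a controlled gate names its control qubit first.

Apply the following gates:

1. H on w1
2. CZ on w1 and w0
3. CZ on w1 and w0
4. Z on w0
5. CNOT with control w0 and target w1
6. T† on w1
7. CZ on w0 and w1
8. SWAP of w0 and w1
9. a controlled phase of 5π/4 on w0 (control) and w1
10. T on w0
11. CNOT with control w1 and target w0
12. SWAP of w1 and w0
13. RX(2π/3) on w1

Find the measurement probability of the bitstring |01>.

The probability of measuring |01> is 1/2. Key observation: steps 2-3 multiply out to the identity, so the circuit reduces to the remaining gates.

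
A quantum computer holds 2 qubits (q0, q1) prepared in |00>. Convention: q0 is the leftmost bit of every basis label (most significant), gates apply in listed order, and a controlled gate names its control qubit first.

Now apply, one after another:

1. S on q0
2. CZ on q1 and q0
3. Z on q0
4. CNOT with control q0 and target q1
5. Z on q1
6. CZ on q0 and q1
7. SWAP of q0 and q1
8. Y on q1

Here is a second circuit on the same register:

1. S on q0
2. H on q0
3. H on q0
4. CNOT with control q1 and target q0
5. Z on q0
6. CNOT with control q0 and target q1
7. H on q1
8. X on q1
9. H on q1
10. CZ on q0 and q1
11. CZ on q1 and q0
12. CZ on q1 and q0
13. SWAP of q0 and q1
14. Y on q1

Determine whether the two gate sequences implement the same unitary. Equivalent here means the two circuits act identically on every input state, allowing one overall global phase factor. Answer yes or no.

No — the two circuits implement different unitaries, even allowing a global phase.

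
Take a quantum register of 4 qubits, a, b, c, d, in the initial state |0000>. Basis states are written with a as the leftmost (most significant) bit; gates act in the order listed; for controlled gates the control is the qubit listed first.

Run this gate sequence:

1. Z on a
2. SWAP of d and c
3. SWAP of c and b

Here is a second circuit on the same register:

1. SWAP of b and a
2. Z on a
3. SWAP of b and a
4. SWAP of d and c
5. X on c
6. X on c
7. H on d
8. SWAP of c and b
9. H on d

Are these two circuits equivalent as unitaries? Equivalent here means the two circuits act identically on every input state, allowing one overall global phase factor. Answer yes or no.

No — the two circuits implement different unitaries, even allowing a global phase.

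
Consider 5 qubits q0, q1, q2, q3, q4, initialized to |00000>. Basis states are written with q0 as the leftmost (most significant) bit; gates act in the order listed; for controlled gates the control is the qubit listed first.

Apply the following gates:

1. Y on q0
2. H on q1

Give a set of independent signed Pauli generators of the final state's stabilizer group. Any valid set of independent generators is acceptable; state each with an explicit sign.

The stabilizer group can be generated by +IXIII, -ZIIII, +IIZII, +IIIZI, +IIIIZ, among other valid generating sets.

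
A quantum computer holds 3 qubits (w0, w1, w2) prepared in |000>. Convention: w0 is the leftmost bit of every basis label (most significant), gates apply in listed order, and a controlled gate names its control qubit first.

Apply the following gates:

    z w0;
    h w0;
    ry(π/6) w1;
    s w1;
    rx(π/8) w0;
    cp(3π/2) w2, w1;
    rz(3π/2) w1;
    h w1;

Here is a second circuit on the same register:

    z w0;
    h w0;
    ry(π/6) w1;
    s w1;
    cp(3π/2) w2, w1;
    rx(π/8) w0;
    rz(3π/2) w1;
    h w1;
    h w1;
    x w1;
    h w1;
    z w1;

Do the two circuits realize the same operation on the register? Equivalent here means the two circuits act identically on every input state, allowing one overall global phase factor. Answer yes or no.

Yes — the two circuits implement the same unitary up to a global phase.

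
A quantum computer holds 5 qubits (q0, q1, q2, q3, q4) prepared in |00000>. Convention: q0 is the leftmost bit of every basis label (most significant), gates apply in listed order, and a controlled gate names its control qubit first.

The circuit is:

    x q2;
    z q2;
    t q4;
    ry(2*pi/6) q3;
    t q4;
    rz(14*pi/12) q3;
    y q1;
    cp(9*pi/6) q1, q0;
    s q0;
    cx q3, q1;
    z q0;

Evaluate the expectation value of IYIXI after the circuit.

The expectation value of IYIXI is sqrt(3)/4.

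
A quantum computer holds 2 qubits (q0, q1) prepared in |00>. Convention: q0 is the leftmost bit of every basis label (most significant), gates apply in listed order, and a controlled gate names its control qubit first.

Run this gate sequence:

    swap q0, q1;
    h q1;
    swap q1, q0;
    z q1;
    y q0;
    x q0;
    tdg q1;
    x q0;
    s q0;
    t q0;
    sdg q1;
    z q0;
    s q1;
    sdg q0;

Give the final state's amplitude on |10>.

The amplitude on |10> is -sqrt(2)*exp(3*I*pi/4)/2.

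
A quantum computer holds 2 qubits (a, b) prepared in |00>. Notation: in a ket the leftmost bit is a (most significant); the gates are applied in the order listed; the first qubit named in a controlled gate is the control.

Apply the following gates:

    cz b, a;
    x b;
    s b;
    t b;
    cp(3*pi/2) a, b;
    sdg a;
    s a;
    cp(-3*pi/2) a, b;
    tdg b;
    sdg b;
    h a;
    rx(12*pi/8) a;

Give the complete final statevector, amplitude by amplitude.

The final amplitudes are 0 on |00>, -1/2 - I/2 on |01>, 0 on |10>, -1/2 - I/2 on |11>. Key observation: the block from step 3 through step 10 cancels to the identity and can be dropped.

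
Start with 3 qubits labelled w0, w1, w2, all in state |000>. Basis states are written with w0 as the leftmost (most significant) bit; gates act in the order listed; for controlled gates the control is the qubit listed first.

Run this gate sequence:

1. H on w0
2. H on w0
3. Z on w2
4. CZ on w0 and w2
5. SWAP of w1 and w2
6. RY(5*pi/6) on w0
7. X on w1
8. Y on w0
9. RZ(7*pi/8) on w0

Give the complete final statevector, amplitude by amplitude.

The final amplitudes are (-sqrt(6) - sqrt(2))*exp(I*pi/16)/4 on |010>, (-sqrt(2) + sqrt(6))*exp(15*I*pi/16)/4 on |110>, and 0 on every other basis state.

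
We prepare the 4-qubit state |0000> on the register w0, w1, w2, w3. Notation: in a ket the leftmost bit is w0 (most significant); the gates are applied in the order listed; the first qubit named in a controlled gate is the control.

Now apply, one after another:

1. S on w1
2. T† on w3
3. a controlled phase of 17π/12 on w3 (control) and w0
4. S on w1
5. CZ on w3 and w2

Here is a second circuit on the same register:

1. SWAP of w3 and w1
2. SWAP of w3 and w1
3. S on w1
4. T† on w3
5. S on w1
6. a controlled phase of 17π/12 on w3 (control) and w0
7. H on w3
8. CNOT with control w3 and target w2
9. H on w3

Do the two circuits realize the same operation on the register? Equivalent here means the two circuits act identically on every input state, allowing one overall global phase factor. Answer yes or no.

No, they are not equivalent — no single phase factor reconciles the two unitaries.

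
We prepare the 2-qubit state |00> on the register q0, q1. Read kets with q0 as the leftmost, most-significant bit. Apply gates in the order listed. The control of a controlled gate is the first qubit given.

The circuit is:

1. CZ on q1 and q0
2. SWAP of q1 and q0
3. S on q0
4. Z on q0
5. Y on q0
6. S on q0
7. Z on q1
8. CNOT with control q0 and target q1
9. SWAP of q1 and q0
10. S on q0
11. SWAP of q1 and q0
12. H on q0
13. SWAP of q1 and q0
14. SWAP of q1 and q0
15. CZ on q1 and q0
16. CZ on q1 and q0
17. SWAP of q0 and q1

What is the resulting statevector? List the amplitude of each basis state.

After the circuit, the state carries amplitude 0 on |00>, 0 on |01>, -sqrt(2)*I/2 on |10>, sqrt(2)*I/2 on |11>.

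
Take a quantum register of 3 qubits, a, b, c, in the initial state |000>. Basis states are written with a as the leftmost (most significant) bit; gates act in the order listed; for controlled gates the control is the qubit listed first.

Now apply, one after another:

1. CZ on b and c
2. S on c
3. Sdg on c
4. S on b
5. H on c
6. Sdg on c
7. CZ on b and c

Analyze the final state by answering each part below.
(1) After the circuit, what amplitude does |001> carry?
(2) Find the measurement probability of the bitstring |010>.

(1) The amplitude on |001> is -sqrt(2)*I/2.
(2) A full measurement returns |010> with probability 0.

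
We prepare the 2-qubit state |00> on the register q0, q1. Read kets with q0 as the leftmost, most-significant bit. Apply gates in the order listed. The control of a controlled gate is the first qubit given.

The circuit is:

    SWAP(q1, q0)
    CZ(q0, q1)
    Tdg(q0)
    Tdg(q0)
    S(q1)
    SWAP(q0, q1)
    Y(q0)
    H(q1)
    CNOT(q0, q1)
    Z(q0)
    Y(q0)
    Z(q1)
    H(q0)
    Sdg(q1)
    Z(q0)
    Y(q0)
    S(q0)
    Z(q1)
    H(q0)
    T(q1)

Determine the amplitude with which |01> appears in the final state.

|01> carries amplitude sqrt(2)*(-1 - I)*exp(I*pi/4)/4 in the final state.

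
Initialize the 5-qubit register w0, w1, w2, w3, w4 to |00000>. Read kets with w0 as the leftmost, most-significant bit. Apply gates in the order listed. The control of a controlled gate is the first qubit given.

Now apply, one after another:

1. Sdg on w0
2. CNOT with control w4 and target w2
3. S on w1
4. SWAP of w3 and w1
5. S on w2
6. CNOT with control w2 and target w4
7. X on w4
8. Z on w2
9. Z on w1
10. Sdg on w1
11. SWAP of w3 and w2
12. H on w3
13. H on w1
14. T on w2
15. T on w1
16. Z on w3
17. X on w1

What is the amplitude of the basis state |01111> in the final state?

The final state's coefficient on |01111> equals 0.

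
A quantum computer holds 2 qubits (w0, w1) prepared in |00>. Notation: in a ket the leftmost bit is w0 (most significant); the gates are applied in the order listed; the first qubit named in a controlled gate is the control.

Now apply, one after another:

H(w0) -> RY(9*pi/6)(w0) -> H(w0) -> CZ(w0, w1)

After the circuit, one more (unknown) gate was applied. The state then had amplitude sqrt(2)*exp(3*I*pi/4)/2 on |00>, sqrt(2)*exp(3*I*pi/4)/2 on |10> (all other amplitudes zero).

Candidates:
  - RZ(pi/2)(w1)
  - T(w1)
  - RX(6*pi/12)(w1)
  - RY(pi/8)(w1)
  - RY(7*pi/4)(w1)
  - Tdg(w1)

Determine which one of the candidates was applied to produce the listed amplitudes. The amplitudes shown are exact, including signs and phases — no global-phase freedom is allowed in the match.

The applied gate was RZ(pi/2)(w1).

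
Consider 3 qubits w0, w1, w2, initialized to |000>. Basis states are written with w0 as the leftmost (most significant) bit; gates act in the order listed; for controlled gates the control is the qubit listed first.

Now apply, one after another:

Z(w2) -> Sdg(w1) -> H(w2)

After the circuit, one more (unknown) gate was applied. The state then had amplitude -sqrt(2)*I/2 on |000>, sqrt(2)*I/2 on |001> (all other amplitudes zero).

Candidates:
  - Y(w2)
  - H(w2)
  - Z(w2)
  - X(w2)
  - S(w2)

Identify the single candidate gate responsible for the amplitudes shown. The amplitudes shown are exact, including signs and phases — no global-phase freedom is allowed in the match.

It was Y(w2) that produced the state shown.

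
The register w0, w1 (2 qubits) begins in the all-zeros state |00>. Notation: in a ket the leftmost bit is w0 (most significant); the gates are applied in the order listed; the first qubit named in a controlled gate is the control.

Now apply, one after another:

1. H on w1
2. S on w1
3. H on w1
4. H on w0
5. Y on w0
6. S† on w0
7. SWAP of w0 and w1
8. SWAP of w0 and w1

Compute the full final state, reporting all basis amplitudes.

The resulting statevector has amplitude sqrt(2)*(1 - I)/4 on |00>, sqrt(2)*(-1 - I)/4 on |01>, sqrt(2)*(1 + I)/4 on |10>, sqrt(2)*(1 - I)/4 on |11>.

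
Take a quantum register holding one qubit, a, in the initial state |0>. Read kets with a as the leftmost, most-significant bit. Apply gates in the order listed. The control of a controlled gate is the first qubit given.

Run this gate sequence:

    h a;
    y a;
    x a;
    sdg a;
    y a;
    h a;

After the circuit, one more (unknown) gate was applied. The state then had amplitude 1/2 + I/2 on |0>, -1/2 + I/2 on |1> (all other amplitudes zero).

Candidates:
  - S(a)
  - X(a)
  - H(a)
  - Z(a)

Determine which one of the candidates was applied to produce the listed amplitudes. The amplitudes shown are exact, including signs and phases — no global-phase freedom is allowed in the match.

The applied gate was X(a).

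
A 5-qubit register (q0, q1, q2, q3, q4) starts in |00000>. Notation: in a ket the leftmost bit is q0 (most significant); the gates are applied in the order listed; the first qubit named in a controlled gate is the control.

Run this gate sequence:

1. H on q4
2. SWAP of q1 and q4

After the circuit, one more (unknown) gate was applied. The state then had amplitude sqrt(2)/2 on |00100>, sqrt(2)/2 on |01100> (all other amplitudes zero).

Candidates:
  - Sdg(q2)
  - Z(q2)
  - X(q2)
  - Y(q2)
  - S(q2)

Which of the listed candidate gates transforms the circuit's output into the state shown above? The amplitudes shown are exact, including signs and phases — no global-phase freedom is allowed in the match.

The applied gate was X(q2).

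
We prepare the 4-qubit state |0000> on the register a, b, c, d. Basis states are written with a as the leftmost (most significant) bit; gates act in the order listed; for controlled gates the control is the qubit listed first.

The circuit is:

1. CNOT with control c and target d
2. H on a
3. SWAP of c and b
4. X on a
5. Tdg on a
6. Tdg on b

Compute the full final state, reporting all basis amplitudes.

After the circuit, the state carries amplitude sqrt(2)/2 on |0000>, -sqrt(2)*exp(3*I*pi/4)/2 on |1000>, and 0 on every other basis state.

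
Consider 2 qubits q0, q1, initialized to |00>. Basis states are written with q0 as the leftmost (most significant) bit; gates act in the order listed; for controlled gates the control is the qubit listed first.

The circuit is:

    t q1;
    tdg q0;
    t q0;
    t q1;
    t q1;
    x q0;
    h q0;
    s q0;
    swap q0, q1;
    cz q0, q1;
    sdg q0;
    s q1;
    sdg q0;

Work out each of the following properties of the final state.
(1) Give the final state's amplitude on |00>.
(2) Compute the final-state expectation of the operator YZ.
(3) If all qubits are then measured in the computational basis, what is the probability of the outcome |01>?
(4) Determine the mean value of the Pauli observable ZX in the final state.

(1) |00> carries amplitude sqrt(2)/2 in the final state.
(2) In the final state, YZ has expectation 0.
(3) A full measurement returns |01> with probability 1/2.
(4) The observable ZX averages to 1.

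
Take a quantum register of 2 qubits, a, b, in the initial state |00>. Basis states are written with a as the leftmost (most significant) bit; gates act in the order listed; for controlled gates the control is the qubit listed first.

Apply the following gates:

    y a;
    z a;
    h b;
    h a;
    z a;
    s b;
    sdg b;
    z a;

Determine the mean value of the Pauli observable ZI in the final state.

The observable ZI averages to 0. Key observation: steps 5-8 multiply out to the identity, so the circuit reduces to the remaining gates.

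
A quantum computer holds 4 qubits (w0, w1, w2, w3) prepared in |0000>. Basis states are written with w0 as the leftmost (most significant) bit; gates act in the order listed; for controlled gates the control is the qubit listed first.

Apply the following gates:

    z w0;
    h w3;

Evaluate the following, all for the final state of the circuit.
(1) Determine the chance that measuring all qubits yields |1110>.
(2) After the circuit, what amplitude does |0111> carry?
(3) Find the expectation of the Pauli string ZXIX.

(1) Outcome |1110> occurs with probability 0.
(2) The amplitude on |0111> is 0.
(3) The observable ZXIX averages to 0.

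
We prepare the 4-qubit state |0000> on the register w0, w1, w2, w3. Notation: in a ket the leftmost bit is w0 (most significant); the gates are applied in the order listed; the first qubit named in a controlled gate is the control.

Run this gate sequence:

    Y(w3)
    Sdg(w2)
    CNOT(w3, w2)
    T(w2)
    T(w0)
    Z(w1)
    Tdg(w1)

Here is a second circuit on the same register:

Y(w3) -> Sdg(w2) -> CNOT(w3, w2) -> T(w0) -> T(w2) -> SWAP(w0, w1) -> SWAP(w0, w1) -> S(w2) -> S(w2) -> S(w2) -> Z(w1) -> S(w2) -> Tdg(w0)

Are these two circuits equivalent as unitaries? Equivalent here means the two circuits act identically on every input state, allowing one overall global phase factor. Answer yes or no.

No: there is an input state on which the two circuits produce genuinely different outputs (not merely differing by a phase).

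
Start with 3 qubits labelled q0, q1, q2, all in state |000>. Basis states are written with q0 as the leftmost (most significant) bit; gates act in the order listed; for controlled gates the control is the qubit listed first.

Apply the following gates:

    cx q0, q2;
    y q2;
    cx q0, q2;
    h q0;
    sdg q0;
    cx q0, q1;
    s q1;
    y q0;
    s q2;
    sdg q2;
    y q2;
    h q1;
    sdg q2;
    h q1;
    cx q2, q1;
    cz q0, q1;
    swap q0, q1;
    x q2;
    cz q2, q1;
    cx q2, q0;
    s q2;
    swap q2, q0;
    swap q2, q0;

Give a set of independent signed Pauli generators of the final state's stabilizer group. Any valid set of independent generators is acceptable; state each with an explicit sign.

One valid set of independent stabilizer generators is +XXI, +ZZI, -IIZ (any independent generating set of the same group is equally correct). Key observation: steps 22-23 multiply out to the identity, so the circuit reduces to the remaining gates.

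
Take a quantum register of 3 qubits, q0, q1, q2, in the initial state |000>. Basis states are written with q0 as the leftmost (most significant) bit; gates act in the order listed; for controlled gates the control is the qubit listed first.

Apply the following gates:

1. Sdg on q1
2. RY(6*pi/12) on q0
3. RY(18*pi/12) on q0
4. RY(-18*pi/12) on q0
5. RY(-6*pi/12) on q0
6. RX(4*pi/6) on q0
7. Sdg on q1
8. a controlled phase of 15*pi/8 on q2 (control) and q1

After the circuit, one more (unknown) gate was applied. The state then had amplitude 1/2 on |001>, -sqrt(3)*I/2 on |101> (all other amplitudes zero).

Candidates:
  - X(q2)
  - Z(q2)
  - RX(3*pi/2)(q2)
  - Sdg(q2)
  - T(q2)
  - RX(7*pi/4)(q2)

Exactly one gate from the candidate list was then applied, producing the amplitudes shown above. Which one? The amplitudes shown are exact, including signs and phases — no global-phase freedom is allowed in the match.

The applied gate was X(q2).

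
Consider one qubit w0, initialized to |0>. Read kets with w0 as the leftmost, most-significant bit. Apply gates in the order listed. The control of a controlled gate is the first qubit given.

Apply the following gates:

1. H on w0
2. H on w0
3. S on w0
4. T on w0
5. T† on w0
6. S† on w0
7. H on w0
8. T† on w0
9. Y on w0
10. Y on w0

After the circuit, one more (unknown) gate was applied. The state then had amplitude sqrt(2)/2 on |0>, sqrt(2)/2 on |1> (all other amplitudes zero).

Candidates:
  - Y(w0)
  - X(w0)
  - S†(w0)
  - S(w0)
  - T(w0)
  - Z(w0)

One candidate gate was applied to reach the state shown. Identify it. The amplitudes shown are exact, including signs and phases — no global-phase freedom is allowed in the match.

It was T(w0) that produced the state shown. Key observation: gates 2-7 undo each other exactly, leaving only the rest of the circuit to track.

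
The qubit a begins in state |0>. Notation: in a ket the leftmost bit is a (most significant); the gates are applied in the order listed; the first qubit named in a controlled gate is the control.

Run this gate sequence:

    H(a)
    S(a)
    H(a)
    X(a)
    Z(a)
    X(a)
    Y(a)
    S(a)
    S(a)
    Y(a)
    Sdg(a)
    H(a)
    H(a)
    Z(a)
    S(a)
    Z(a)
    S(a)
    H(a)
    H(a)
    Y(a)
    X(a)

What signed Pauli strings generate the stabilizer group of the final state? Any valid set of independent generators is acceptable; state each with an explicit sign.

One valid set of independent stabilizer generators is -X (any independent generating set of the same group is equally correct).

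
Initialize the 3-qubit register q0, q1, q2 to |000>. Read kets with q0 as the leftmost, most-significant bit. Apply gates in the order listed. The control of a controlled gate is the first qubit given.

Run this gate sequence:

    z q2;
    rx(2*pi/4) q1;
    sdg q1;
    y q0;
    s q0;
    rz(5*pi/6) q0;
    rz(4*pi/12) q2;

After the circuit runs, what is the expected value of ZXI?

The observable ZXI averages to 1.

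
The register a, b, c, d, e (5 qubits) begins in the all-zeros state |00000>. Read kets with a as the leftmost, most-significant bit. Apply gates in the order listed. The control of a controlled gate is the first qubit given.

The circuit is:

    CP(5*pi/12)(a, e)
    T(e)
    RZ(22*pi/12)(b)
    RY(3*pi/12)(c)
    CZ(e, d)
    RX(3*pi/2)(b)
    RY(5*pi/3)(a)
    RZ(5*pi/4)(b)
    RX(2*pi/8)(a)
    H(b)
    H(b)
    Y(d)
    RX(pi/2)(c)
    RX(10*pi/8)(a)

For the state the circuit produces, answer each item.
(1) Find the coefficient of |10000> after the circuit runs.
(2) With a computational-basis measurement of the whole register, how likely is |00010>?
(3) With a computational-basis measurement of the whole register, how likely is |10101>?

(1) The amplitude on |10000> is 0. Key observation: steps 10-11 multiply out to the identity, so the circuit reduces to the remaining gates.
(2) A full measurement returns |00010> with probability 1/8.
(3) The probability of measuring |10101> is 0.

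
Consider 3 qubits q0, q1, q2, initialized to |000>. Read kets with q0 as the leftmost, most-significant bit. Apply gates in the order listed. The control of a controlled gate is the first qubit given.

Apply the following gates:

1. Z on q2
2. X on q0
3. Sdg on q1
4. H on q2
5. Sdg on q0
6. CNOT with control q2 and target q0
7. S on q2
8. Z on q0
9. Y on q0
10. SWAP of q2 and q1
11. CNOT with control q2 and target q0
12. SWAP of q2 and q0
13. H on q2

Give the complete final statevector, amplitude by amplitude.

The final amplitudes are 1/2 on |000>, 1/2 on |001>, I/2 on |010>, -I/2 on |011>, 0 on |100>, 0 on |101>, 0 on |110>, 0 on |111>.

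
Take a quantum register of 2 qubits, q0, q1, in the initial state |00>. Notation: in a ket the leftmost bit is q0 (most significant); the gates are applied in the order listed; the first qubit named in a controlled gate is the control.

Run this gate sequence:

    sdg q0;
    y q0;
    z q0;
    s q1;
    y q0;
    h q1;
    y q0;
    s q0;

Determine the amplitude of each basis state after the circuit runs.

After the circuit, the state carries amplitude 0 on |00>, 0 on |01>, sqrt(2)/2 on |10>, sqrt(2)/2 on |11>.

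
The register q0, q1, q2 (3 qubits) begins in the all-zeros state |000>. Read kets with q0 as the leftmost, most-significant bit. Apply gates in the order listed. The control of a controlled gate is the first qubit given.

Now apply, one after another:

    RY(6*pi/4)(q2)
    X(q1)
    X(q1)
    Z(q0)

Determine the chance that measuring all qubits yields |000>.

Outcome |000> occurs with probability 1/2.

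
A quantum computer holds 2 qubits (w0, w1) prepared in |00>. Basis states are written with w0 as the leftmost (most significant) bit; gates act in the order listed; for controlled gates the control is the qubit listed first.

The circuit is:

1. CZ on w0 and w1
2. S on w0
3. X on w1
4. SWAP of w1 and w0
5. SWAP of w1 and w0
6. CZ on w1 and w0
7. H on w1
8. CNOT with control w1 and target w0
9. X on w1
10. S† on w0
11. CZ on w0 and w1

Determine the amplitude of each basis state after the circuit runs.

After the circuit, the state carries amplitude 0 on |00>, sqrt(2)/2 on |01>, sqrt(2)*I/2 on |10>, 0 on |11>.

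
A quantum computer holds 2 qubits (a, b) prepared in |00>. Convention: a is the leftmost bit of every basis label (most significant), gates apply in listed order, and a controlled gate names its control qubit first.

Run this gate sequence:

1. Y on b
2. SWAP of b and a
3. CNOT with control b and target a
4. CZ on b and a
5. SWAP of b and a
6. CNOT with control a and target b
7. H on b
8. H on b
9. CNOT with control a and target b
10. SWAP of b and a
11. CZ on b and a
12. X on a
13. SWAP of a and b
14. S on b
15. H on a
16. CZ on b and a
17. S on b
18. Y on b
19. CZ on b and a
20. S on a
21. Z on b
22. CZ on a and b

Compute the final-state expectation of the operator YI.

The expectation value of YI is 1. Key observation: steps 4-11 multiply out to the identity, so the circuit reduces to the remaining gates.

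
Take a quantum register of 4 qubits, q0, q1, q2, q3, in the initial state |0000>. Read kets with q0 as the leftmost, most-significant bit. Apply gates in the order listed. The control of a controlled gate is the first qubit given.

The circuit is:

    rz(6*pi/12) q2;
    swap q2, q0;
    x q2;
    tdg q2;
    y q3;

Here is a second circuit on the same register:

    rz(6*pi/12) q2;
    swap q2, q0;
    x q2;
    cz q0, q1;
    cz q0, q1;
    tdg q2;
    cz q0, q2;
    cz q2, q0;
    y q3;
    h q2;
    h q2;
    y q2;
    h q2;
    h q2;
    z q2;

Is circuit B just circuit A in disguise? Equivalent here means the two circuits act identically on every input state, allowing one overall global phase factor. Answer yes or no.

No — the two circuits implement different unitaries, even allowing a global phase.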